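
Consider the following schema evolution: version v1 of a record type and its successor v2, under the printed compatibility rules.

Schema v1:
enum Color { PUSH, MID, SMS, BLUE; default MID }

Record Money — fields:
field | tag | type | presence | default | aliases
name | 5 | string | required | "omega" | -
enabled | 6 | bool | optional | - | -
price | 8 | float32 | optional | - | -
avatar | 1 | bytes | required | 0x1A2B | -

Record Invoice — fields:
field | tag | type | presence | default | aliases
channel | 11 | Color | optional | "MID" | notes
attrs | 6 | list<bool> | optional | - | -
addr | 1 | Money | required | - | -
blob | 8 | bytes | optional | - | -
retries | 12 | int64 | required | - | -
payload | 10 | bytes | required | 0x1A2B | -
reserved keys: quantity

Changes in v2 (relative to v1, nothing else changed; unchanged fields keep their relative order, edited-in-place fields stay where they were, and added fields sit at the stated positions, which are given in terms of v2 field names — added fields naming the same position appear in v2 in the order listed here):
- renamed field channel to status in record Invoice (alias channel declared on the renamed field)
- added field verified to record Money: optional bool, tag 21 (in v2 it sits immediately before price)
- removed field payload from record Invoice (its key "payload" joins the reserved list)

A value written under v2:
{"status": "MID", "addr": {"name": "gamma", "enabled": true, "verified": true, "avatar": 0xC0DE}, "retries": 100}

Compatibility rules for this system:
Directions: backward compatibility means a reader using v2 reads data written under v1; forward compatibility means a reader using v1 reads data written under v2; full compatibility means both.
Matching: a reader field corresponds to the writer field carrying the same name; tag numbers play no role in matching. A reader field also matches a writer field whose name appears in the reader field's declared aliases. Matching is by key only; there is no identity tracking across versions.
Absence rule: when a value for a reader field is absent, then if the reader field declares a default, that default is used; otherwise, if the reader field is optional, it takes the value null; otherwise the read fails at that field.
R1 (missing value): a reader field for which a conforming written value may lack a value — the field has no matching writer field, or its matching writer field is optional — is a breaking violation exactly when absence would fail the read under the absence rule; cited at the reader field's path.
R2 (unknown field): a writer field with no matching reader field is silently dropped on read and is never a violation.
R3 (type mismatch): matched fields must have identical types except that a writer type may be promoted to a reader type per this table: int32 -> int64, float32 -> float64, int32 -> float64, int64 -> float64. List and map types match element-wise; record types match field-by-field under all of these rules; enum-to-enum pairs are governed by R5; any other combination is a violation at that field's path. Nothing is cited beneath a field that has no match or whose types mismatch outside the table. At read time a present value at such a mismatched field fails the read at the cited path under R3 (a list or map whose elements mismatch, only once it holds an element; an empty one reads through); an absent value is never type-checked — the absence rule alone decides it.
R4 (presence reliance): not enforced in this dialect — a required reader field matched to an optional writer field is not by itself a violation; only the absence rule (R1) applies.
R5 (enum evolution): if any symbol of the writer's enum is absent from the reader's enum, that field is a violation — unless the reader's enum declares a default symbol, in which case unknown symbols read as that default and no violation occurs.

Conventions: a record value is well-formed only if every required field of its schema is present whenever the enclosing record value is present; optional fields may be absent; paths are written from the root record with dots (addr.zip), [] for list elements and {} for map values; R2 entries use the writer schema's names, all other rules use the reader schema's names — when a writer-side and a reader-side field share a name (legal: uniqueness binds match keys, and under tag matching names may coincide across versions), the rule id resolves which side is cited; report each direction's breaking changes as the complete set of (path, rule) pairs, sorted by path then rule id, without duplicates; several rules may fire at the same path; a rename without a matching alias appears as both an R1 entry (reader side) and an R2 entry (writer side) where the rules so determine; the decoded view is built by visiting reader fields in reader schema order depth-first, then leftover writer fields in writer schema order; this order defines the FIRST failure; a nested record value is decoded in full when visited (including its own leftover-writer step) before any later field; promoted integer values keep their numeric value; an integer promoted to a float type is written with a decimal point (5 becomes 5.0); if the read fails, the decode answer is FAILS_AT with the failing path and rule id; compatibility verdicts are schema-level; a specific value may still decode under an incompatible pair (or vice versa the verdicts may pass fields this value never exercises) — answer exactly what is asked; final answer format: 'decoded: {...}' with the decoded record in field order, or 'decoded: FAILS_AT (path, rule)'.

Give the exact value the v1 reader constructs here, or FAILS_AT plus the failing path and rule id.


arrows below run writer -> reader for Invoice
migrating the Invoice value to v1:
  channel := "MID" (missing; default applied)
  attrs := null (missing; optional => null)
  addr.name := "gamma"
  addr.enabled := true
  addr.price := null (missing; optional => null)
  addr.avatar := 0xC0DE
  writer addr.verified: no reader field; dropped
  blob := null (missing; optional => null)
  retries := 100
  payload := 0x1A2B (missing; default applied)
  writer status: no reader field; dropped
  => decoded: {"channel": "MID", "attrs": null, "addr": {"name": "gamma", "enabled": true, "price": null, "avatar": 0xC0DE}, "blob": null, "retries": 100, "payload": 0x1A2B}
diffs on Invoice not affecting the asked answer:
  renamed field channel to status in record Invoice (alias channel declared on the renamed field) -> no rule fires on it and the decoded Invoice view is identical with or without it
  added field verified to record Money: optional bool, tag 21 (in v2 it sits immediately before price) -> no rule fires on it and the decoded Invoice view is identical with or without it
  removed field payload from record Invoice (its key "payload" joins the reserved list) -> no rule fires on it and the decoded Invoice view is identical with or without it

decoded: {"channel": "MID", "attrs": null, "addr": {"name": "gamma", "enabled": true, "price": null, "avatar": 0xC0DE}, "blob": null, "retries": 100, "payload": 0x1A2B}


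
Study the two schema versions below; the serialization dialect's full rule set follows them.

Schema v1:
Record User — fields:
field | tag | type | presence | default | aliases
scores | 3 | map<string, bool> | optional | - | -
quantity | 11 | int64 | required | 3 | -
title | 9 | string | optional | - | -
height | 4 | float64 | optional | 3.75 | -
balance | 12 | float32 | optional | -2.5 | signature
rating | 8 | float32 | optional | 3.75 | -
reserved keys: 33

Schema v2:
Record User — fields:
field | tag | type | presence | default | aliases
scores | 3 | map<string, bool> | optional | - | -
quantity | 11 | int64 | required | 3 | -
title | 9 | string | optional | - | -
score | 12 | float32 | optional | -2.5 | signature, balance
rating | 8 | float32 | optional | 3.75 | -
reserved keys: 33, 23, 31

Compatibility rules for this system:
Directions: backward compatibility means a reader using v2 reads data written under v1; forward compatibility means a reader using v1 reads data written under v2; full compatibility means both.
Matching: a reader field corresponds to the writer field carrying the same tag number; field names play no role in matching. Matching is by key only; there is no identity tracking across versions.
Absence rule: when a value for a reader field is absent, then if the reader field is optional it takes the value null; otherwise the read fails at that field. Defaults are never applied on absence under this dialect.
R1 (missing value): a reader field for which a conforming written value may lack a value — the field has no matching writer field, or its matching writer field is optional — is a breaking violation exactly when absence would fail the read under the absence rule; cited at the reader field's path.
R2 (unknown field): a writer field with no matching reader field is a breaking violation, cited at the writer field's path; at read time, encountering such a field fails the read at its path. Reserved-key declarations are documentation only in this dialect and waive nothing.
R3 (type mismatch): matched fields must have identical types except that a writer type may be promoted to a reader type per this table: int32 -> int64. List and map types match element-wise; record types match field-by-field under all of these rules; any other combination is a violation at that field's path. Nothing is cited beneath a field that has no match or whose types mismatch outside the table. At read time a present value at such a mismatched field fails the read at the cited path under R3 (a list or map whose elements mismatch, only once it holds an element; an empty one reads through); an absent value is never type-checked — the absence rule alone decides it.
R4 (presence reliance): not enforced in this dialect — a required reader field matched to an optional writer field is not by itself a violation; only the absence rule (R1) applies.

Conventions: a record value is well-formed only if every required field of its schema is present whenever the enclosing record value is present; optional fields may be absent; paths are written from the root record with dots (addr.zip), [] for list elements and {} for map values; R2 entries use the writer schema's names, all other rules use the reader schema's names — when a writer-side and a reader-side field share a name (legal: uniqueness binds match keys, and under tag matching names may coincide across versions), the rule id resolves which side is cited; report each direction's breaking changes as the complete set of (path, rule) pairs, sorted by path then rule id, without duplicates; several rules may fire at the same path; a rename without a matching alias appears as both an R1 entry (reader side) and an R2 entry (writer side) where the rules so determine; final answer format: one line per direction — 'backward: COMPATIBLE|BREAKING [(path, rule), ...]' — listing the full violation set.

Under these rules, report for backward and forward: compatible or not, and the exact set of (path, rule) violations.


backward: BREAKING [(height, R2)]; forward: COMPATIBLE []

each type pair in User: writer, then reader
checking backward for User: reader v2 against writer v1:
  scores: paired with writer scores (map<string, bool> -> map<string, bool>; writer optional)
  quantity: paired with writer quantity (int64 -> int64; writer required)
  title: paired with writer title (string -> string; writer optional)
  score: paired with writer balance (float32 -> float32; writer optional)
  rating: paired with writer rating (float32 -> float32; writer optional)
  leftover writer field: height
  R2 fires at height
  => backward verdict for User: BREAKING, 1 violation(s)
checking forward for User: reader v1 against writer v2:
  scores: paired with writer scores (map<string, bool> -> map<string, bool>; writer optional)
  quantity: paired with writer quantity (int64 -> int64; writer required)
  title: paired with writer title (string -> string; writer optional)
  height: no writer-side match
  balance: paired with writer score (float32 -> float32; writer optional)
  rating: paired with writer rating (float32 -> float32; writer optional)
  => no violations; forward on User: COMPATIBLE


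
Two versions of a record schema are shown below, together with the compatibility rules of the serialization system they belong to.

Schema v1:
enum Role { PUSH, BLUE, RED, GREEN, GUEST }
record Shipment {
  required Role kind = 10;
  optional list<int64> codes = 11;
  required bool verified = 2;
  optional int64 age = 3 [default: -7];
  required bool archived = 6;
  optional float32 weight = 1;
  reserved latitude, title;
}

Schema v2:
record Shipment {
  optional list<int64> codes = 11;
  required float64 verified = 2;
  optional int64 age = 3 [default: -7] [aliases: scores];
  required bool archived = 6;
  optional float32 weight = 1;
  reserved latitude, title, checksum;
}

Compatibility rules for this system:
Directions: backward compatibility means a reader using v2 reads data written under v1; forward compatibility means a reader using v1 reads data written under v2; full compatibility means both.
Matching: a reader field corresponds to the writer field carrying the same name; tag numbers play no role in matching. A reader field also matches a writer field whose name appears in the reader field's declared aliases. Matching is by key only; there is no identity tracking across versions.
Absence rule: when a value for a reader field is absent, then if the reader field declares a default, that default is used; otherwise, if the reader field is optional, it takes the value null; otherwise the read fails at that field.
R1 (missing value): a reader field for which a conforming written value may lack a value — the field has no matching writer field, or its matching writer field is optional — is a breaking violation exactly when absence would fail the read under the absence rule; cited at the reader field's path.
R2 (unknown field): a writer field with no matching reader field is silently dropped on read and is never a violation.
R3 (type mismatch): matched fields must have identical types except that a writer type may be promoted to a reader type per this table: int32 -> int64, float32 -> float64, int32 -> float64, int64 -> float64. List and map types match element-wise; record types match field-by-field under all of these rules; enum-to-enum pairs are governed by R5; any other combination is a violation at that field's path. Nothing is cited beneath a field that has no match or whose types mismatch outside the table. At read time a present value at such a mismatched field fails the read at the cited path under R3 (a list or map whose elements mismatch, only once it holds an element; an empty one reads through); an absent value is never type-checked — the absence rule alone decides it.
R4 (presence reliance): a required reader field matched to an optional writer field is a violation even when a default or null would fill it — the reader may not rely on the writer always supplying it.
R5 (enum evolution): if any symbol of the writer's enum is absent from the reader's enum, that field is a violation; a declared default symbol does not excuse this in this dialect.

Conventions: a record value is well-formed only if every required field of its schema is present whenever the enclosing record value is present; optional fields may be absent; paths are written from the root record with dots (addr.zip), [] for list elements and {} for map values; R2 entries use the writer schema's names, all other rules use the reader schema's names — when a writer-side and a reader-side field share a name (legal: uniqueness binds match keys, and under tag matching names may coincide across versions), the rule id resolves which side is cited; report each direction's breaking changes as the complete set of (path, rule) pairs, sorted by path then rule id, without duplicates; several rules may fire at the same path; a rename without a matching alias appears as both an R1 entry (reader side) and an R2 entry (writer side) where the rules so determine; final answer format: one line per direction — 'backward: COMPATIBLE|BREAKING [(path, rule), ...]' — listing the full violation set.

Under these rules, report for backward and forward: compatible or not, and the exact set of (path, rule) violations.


in Shipment below, arrows point writer -> reader
backward for Shipment (reader v2, writer v1):
  list<int64> -> list<int64>, writer optional: codes aligns to codes
  bool -> float64, writer required: verified aligns to verified
  int64 -> int64, writer optional: age aligns to age
  bool -> bool, writer required: archived aligns to archived
  float32 -> float32, writer optional: weight aligns to weight
  writer field kind has no reader counterpart
  breaking: (verified, R3)
  => backward verdict for Shipment: BREAKING, 1 violation(s)
forward for Shipment (reader v1, writer v2):
  no writer field matches reader kind
  list<int64> -> list<int64>, writer optional: codes aligns to codes
  float64 -> bool, writer required: verified aligns to verified
  int64 -> int64, writer optional: age aligns to age
  bool -> bool, writer required: archived aligns to archived
  float32 -> float32, writer optional: weight aligns to weight
  breaking: (kind, R1)
  breaking: (verified, R3)
  => forward verdict for Shipment: BREAKING, 2 violation(s)

backward: BREAKING [(verified, R3)]; forward: BREAKING [(kind, R1), (verified, R3)]


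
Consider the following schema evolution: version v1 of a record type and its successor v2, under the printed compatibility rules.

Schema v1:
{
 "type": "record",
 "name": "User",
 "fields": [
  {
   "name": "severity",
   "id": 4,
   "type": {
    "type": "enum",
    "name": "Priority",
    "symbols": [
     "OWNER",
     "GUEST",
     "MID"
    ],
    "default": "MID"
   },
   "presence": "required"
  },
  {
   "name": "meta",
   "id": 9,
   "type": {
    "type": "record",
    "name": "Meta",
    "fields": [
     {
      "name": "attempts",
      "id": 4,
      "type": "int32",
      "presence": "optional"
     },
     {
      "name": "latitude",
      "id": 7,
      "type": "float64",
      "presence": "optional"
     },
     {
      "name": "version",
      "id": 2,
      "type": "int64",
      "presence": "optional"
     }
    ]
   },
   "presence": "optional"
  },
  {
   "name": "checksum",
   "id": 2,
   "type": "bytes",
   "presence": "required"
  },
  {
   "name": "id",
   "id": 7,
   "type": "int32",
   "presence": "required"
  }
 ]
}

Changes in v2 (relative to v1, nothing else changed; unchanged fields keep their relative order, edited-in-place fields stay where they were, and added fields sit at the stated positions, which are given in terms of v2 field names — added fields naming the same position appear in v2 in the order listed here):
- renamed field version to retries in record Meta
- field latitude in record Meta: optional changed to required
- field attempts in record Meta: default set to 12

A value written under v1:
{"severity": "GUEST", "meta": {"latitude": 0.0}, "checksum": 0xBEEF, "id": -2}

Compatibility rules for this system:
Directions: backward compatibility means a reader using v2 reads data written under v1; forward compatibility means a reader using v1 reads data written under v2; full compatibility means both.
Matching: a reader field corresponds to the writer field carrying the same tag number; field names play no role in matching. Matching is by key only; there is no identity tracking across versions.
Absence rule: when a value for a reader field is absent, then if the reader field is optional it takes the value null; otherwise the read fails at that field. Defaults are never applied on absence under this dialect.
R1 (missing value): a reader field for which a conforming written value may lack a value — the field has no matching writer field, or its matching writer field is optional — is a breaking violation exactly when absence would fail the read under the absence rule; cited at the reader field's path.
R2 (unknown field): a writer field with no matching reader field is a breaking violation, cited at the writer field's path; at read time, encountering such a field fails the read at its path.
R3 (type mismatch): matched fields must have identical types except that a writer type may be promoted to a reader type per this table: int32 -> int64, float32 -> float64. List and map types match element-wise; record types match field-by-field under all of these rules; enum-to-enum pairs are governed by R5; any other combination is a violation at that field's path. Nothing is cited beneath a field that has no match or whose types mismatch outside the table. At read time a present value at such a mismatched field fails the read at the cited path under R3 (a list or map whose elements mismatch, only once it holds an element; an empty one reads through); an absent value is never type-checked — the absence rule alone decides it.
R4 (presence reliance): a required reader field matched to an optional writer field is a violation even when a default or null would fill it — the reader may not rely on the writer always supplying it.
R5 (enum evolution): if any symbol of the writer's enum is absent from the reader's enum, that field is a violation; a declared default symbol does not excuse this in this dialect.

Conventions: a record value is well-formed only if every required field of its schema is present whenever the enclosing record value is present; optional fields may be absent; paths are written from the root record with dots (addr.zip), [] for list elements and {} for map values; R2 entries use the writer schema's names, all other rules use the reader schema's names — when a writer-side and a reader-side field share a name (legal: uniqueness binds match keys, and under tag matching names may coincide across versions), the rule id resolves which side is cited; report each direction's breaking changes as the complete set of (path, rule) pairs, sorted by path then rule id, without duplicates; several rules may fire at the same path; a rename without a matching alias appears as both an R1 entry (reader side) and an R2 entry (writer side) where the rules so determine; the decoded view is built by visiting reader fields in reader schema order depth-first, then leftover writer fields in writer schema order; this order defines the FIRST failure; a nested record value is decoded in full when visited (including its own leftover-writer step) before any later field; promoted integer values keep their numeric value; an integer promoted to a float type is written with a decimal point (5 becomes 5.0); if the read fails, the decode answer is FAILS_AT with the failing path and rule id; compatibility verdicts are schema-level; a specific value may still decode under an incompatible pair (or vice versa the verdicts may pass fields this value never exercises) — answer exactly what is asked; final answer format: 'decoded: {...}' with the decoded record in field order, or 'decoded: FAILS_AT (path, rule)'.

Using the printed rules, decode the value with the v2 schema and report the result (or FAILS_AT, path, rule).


decoded: {"severity": "GUEST", "meta": {"attempts": null, "latitude": 0.0, "retries": null}, "checksum": 0xBEEF, "id": -2}

the writer's type comes first in each User pair
decode (reader v2):
  severity := "GUEST"
  meta.attempts := null (absent, optional -> null)
  meta.latitude := 0.0
  meta.retries := null (absent, optional -> null)
  checksum := 0xBEEF
  id := -2
  => decoded: {"severity": "GUEST", "meta": {"attempts": null, "latitude": 0.0, "retries": null}, "checksum": 0xBEEF, "id": -2}
checking off the User differences that do not matter here:
  field latitude in record Meta: optional changed to required -> schema-level compatibility only; this User value's decode is unchanged
  field attempts in record Meta: default set to 12 -> triggers nothing under the printed rules; the User answer is the same either way


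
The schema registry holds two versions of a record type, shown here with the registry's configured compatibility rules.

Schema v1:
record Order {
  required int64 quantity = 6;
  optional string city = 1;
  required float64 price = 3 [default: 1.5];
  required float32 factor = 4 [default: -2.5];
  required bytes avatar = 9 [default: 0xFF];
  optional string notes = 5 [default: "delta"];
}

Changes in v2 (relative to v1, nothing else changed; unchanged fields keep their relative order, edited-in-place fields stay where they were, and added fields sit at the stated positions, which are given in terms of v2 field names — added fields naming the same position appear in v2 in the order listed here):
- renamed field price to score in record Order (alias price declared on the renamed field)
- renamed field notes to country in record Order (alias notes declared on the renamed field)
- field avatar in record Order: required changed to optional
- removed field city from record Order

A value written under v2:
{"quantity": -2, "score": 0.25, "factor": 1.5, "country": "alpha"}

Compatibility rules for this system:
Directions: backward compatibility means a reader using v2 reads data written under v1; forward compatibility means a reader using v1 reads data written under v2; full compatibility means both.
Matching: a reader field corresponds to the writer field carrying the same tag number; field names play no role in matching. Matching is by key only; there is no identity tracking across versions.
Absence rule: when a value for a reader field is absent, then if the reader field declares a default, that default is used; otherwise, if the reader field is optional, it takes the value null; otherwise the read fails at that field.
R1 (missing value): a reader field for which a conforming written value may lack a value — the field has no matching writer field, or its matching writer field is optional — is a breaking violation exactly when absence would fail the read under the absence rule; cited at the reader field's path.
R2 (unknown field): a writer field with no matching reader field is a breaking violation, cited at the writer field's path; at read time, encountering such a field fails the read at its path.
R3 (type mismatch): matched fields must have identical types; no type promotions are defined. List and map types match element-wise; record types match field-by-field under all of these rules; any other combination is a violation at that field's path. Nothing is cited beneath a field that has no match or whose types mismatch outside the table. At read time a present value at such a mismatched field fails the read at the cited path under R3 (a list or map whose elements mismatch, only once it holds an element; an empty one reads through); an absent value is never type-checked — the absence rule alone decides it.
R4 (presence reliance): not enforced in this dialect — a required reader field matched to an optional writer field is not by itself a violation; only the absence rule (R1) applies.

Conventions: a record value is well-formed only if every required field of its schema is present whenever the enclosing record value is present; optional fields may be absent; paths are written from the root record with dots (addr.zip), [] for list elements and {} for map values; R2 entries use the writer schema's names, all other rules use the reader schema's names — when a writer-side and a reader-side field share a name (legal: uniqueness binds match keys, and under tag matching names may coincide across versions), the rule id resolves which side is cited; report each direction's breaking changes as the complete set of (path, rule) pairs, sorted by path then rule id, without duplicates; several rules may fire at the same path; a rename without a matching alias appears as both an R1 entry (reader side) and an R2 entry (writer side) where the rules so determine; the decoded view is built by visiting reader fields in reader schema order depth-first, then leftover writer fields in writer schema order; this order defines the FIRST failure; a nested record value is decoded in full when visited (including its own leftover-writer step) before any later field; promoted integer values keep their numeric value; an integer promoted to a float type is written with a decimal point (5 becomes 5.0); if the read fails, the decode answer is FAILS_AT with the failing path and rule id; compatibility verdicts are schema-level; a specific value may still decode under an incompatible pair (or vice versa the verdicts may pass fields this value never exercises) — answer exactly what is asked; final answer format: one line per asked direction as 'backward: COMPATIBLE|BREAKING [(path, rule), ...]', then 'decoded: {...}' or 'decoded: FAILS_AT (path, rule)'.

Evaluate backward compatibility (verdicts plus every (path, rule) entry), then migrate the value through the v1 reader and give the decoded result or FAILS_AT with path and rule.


each type pair in Order: writer, then reader
checking backward for Order: reader v2 against writer v1:
  quantity <- quantity (int64 -> int64, writer required)
  score <- price (float64 -> float64, writer required)
  factor <- factor (float32 -> float32, writer required)
  avatar <- avatar (bytes -> bytes, writer required)
  country <- notes (string -> string, writer optional)
  leftover writer field: city
  breaking: (city, R2)
  => 1 violation(s): backward is BREAKING for Order
decoding the Order value with the v1 reader:
  quantity := -2
  city := null (not supplied -> null)
  price := 0.25 (from writer score)
  factor := 1.5
  avatar := 0xFF (no value, default fills)
  notes := "alpha" (from writer country)
  => decoded: {"quantity": -2, "city": null, "price": 0.25, "factor": 1.5, "avatar": 0xFF, "notes": "alpha"}
remaining Order differences; none change what is asked:
  renamed field price to score in record Order (alias price declared on the renamed field) -> fires no rule on Order, leaving the asked answer as it is
  renamed field notes to country in record Order (alias notes declared on the renamed field) -> fires no rule on Order, leaving the asked answer as it is
  field avatar in record Order: required changed to optional -> fires no rule on Order, leaving the asked answer as it is

backward: BREAKING [(city, R2)]; decoded: {"quantity": -2, "city": null, "price": 0.25, "factor": 1.5, "avatar": 0xFF, "notes": "alpha"}


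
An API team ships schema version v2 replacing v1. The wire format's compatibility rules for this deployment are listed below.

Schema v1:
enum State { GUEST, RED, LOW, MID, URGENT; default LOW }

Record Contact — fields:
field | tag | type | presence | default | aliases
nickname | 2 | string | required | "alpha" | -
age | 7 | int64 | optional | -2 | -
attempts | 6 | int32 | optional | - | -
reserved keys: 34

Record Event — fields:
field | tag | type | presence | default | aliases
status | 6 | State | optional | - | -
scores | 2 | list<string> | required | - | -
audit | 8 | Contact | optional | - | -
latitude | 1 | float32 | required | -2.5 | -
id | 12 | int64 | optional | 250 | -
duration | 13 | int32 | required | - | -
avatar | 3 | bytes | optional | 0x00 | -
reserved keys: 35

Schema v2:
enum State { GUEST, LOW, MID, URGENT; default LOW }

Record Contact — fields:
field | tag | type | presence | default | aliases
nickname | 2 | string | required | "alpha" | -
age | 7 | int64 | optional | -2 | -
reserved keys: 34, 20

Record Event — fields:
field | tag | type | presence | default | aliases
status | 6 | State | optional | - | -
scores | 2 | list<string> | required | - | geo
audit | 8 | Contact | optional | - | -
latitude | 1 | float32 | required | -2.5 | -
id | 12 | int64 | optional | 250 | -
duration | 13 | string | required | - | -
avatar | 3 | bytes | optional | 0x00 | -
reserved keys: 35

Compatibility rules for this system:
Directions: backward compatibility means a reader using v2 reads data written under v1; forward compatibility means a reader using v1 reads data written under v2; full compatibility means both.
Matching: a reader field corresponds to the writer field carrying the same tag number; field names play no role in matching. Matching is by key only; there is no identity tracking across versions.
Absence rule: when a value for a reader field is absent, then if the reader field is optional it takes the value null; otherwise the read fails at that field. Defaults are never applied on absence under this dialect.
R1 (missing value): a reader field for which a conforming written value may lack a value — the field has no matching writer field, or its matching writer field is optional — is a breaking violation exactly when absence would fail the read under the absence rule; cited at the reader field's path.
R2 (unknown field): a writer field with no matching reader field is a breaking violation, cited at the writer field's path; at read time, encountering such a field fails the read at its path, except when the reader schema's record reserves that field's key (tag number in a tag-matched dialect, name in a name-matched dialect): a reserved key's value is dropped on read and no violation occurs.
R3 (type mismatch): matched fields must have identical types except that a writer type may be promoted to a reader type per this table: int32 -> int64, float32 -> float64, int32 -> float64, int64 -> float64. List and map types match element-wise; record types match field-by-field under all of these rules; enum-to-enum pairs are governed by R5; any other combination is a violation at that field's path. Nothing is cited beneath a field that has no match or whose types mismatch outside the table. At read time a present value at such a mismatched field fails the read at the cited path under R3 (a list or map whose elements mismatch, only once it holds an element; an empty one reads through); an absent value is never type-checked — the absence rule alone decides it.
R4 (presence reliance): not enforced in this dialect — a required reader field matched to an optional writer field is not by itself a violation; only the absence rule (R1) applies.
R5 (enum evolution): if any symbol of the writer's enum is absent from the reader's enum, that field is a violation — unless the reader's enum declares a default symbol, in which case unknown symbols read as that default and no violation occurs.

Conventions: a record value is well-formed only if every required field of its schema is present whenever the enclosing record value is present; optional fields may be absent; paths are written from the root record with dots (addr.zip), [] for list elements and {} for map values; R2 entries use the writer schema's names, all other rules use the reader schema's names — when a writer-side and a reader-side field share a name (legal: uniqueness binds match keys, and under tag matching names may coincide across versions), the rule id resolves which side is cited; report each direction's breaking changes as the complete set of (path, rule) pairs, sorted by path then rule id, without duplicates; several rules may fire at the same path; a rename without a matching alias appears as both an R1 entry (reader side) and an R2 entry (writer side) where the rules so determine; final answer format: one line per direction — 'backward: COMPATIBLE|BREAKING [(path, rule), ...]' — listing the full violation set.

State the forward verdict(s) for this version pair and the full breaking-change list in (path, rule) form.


forward: BREAKING [(duration, R3)]

the writer's type comes first in each Event pair
forward analysis of Event with v1 as reader and v2 as writer:
  writer optional, State -> State: reader status maps from writer status
  writer required, list<string> -> list<string>: reader scores maps from writer scores
  writer optional, Contact -> Contact: reader audit maps from writer audit
  writer required, float32 -> float32: reader latitude maps from writer latitude
  writer optional, int64 -> int64: reader id maps from writer id
  writer required, string -> int32: reader duration maps from writer duration
  writer optional, bytes -> bytes: reader avatar maps from writer avatar
  writer required, string -> string: reader audit.nickname maps from writer audit.nickname
  writer optional, int64 -> int64: reader audit.age maps from writer audit.age
  audit.attempts: no writer-side match
  breaking: (duration, R3)
  => forward: BREAKING (1)
the other Event changes do not affect what is asked:
  removed field attempts from record Contact -> matters only for Event's backward compatibility — outside the asked direction
  enum State (field status in record Event): symbol RED removed -> triggers nothing under Event's printed rules — same verdict


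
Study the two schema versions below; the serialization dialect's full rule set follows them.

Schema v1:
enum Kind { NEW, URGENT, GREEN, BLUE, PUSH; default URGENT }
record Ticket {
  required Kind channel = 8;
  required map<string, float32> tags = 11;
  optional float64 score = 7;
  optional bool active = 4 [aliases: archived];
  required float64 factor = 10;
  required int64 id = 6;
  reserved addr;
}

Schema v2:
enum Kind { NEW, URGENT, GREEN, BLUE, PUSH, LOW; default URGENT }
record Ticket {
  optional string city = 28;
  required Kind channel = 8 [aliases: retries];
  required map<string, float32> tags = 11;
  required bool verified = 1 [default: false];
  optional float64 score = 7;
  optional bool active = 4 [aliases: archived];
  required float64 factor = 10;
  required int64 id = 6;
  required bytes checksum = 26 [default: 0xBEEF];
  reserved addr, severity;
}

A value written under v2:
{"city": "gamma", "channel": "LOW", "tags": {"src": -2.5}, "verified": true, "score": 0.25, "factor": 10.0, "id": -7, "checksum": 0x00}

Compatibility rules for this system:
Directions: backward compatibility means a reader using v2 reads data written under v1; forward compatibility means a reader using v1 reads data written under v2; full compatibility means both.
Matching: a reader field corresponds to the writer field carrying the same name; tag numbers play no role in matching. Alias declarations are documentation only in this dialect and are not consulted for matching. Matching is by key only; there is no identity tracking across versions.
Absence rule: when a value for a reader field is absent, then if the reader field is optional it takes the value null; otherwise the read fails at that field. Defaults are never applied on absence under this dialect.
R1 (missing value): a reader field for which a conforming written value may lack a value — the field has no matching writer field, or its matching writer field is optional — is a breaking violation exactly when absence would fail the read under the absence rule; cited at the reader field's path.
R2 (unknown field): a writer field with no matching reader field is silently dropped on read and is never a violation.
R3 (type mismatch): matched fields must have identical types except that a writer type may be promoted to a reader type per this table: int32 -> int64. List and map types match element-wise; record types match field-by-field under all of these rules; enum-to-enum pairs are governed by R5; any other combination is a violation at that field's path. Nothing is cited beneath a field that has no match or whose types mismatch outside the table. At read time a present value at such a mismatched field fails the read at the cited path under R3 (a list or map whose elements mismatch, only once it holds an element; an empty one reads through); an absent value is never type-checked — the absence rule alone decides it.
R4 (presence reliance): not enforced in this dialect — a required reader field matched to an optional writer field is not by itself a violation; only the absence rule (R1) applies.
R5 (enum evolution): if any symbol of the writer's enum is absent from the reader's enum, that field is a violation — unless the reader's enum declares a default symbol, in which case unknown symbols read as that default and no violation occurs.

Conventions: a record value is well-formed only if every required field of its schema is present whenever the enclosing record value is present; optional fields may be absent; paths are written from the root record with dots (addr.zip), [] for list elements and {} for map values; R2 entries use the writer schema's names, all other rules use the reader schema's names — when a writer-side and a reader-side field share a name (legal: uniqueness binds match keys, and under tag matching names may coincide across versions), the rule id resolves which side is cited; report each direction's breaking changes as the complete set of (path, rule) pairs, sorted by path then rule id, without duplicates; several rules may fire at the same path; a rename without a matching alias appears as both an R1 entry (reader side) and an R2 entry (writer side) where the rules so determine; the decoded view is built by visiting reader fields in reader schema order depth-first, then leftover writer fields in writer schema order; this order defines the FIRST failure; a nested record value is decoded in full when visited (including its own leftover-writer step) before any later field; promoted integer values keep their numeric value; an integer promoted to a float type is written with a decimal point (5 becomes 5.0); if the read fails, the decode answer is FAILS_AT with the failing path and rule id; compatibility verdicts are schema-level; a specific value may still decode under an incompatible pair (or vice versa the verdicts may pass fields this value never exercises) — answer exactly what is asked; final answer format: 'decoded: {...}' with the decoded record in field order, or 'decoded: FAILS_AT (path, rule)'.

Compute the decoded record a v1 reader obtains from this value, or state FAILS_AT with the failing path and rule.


arrows below run writer -> reader for Ticket
decode walk for Ticket under reader schema v1:
  channel := "URGENT" (symbol LOW -> reader default)
  tags := {"src": -2.5}
  score := 0.25
  active := null (not supplied -> null)
  factor := 10.0
  id := -7
  writer city: unmatched, discarded
  writer verified: unmatched, discarded
  writer checksum: unmatched, discarded
  => decoded: {"channel": "URGENT", "tags": {"src": -2.5}, "score": 0.25, "active": null, "factor": 10.0, "id": -7}
checking off the Ticket differences that do not matter here:
  enum Kind (field channel in record Ticket): symbol LOW added -> fires no rule on Ticket under this dialect and leaves the result unchanged
  added field checksum to record Ticket: required bytes, tag 26, default 0xBEEF (in v2 it sits last) -> affects the rule determinations only; this particular Ticket value decodes identically
  added field verified to record Ticket: required bool, tag 1, default false (in v2 it sits immediately before score) -> affects the rule determinations only; this particular Ticket value decodes identically
  added field city to record Ticket: optional string, tag 28 (in v2 it sits immediately before channel) -> fires no rule on Ticket under this dialect and leaves the result unchanged

decoded: {"channel": "URGENT", "tags": {"src": -2.5}, "score": 0.25, "active": null, "factor": 10.0, "id": -7}
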